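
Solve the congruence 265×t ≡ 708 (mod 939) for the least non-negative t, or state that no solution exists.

gcd(265, 939) = 1, so a unique solution mod 939 exists.
265⁻¹ ≡ 163 (mod 939).
t ≡ 163×708 ≡ 846 (mod 939).

846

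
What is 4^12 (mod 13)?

1

Using repeated squaring:
4^1 ≡ 4 (mod 13)
4^2 ≡ 4^2 = 16 ≡ 3 (mod 13)
4^4 ≡ 3^2 = 9 (mod 13)
4^8 ≡ 9^2 = 81 ≡ 3 (mod 13)
4^12 = 4^8 · 4^4 ≡ 3 · 9 (mod 13).
3 · 9 = 27 ≡ 1 (mod 13).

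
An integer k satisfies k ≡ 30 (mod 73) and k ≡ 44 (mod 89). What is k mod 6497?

73⁻¹ mod 89: 73·50 ≡ 1 (mod 89), so 73⁻¹ ≡ 50.
k = 30 + 73·((44 − 30)·50 mod 89) = 30 + 73·77 = 5651.

5651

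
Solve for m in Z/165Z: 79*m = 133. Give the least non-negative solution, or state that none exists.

gcd(79, 165) = 1, so a unique solution mod 165 exists.
79⁻¹ ≡ 94 (mod 165).
m ≡ 94*133 ≡ 127 (mod 165).

127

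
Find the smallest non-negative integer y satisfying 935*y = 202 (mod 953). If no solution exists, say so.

730

gcd(935, 953) = 1, so a unique solution mod 953 exists.
935⁻¹ ≡ 900 (mod 953).
y ≡ 900*202 ≡ 730 (mod 953).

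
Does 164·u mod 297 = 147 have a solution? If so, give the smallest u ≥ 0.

249

gcd(164, 297) = 1, so a unique solution mod 297 exists.
164⁻¹ ≡ 230 (mod 297).
u ≡ 230·147 ≡ 249 (mod 297).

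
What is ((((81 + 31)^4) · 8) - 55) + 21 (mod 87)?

13

81 + 31 = 112 ≡ 25 (mod 87)
(25)^4 ≡ 82 (mod 87)
82 · 8 = 656 ≡ 47 (mod 87)
47 - 55 = -8 ≡ 79 (mod 87)
79 + 21 = 100 ≡ 13 (mod 87)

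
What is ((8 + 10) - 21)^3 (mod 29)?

2

8 + 10 = 18
18 - 21 = -3 ≡ 26 (mod 29)
(26)^3 ≡ 2 (mod 29)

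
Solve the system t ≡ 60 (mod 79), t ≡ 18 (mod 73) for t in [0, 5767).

5274

79⁻¹ mod 73: 79×61 ≡ 1 (mod 73), so 79⁻¹ ≡ 61.
t = 60 + 79×((18 − 60)×61 mod 73) = 60 + 79×66 = 5274.
Check: 5274 mod 79 = 60, 5274 mod 73 = 18. ✓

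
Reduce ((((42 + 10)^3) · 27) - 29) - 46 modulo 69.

42 + 10 = 52
(52)^3 ≡ 55 (mod 69)
55 · 27 = 1485 ≡ 36 (mod 69)
36 - 29 = 7
7 - 46 = -39 ≡ 30 (mod 69)

30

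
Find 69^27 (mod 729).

0

69^1 ≡ 69 (mod 729)
69^2 ≡ 69^2 = 4761 ≡ 387 (mod 729)
69^4 ≡ 387^2 = 149769 ≡ 324 (mod 729)
69^8 ≡ 324^2 = 104976 ≡ 0 (mod 729)
69^16 ≡ 0^2 = 0 (mod 729)
69^27 = 69^16 · 69^8 · 69^2 · 69^1 ≡ 0 · 0 · 387 · 69 (mod 729).
Accumulate the product:
0 · 0 = 0
0 · 387 = 0
0 · 69 = 0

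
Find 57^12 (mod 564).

549

Using repeated squaring:
12 in binary is 1100, i.e. 12 = 8 + 4.
57^1 ≡ 57 (mod 564)
57^2 ≡ 57^2 = 3249 ≡ 429 (mod 564)
57^4 ≡ 429^2 = 184041 ≡ 177 (mod 564)
57^8 ≡ 177^2 = 31329 ≡ 309 (mod 564)
57^12 = 57^8 * 57^4 ≡ 309 * 177 (mod 564).
309 * 177 = 54693 ≡ 549 (mod 564).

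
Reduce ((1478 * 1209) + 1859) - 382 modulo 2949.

1285

1478 * 1209 = 1786902 ≡ 2757 (mod 2949)
2757 + 1859 = 4616 ≡ 1667 (mod 2949)
1667 - 382 = 1285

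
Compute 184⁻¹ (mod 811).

692

Run the extended Euclidean algorithm:
811 = 4×184 + 75
184 = 2×75 + 34
75 = 2×34 + 7
34 = 4×7 + 6
7 = 1×6 + 1
6 = 6×1 + 0
gcd(184, 811) = 1, so the inverse exists.
Bézout: 1 = 27×811 − 119×184.
So 184⁻¹ ≡ −119 ≡ 692 (mod 811).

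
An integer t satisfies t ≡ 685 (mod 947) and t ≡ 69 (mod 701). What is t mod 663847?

947⁻¹ mod 701: 947*379 ≡ 1 (mod 701), so 947⁻¹ ≡ 379.
t = 685 + 947*((69 − 685)*379 mod 701) = 685 + 947*670 = 635175.

635175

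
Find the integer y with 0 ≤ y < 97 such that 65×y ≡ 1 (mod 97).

3

Apply the Euclidean algorithm and back-substitute:
97 = 1*65 + 32
65 = 2*32 + 1
32 = 32*1 + 0
gcd(65, 97) = 1, so the inverse exists.
Back-substitute for 1:
1 = 1*65 − 2*32
  = −2*97 + 3*65
So 65⁻¹ ≡ 3 (mod 97).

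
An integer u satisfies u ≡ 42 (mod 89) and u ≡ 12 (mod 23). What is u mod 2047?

932

89⁻¹ mod 23: 89*15 ≡ 1 (mod 23), so 89⁻¹ ≡ 15.
u = 42 + 89*((12 − 42)*15 mod 23) = 42 + 89*10 = 932.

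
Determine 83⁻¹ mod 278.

Run the extended Euclidean algorithm:
278 = 3·83 + 29
83 = 2·29 + 25
29 = 1·25 + 4
25 = 6·4 + 1
4 = 4·1 + 0
gcd(83, 278) = 1, so the inverse exists.
Bézout: 1 = −20·278 + 67·83.
So 83⁻¹ ≡ 67 (mod 278).

67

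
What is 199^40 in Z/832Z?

321

Using repeated squaring:
40 in binary is 101000, i.e. 40 = 32 + 8.
199^1 ≡ 199 (mod 832)
199^2 ≡ 199^2 = 39601 ≡ 497 (mod 832)
199^4 ≡ 497^2 = 247009 ≡ 737 (mod 832)
199^8 ≡ 737^2 = 543169 ≡ 705 (mod 832)
199^16 ≡ 705^2 = 497025 ≡ 321 (mod 832)
199^32 ≡ 321^2 = 103041 ≡ 705 (mod 832)
199^40 = 199^32 * 199^8 ≡ 705 * 705 (mod 832).
705 * 705 = 497025 ≡ 321 (mod 832).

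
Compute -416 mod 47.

7

-416 = -9·47 + 7, so -416 ≡ 7 (mod 47).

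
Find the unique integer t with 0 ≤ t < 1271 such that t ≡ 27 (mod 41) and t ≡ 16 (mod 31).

109

41⁻¹ mod 31: 41×28 ≡ 1 (mod 31), so 41⁻¹ ≡ 28.
t = 27 + 41×((16 − 27)×28 mod 31) = 27 + 41×2 = 109.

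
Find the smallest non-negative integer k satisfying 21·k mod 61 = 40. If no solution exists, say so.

gcd(21, 61) = 1, so a unique solution mod 61 exists.
21⁻¹ ≡ 32 (mod 61).
k ≡ 32·40 ≡ 60 (mod 61).

60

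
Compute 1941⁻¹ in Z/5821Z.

By the extended Euclidean algorithm:
5821 = 2·1941 + 1939
1941 = 1·1939 + 2
1939 = 969·2 + 1
2 = 2·1 + 0
gcd(1941, 5821) = 1, so the inverse exists.
Back-substitute for 1:
1 = 1·1939 − 969·2
  = −969·1941 + 970·1939
  = 970·5821 − 2909·1941
So 1941⁻¹ ≡ −2909 ≡ 2912 (mod 5821).

2912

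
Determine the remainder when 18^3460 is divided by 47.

24

By square-and-multiply:
18^1 ≡ 18 (mod 47)
18^2 ≡ 18^2 = 324 ≡ 42 (mod 47)
18^4 ≡ 42^2 = 1764 ≡ 25 (mod 47)
18^8 ≡ 25^2 = 625 ≡ 14 (mod 47)
18^16 ≡ 14^2 = 196 ≡ 8 (mod 47)
18^32 ≡ 8^2 = 64 ≡ 17 (mod 47)
18^64 ≡ 17^2 = 289 ≡ 7 (mod 47)
18^128 ≡ 7^2 = 49 ≡ 2 (mod 47)
18^256 ≡ 2^2 = 4 (mod 47)
18^512 ≡ 4^2 = 16 (mod 47)
18^1024 ≡ 16^2 = 256 ≡ 21 (mod 47)
18^2048 ≡ 21^2 = 441 ≡ 18 (mod 47)
18^3460 = 18^2048 * 18^1024 * 18^256 * 18^128 * 18^4 ≡ 18 * 21 * 4 * 2 * 25 (mod 47).
Accumulate the product:
18 * 21 = 378 ≡ 2
2 * 4 = 8
8 * 2 = 16
16 * 25 = 400 ≡ 24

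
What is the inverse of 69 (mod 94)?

15

By the extended Euclidean algorithm:
94 = 1×69 + 25
69 = 2×25 + 19
25 = 1×19 + 6
19 = 3×6 + 1
6 = 6×1 + 0
gcd(69, 94) = 1, so the inverse exists.
Back-substitute for 1:
1 = 1×19 − 3×6
  = −3×25 + 4×19
  = 4×69 − 11×25
  = −11×94 + 15×69
So 69⁻¹ ≡ 15 (mod 94).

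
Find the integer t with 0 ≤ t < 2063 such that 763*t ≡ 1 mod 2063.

Apply the Euclidean algorithm and back-substitute:
2063 = 2·763 + 537
763 = 1·537 + 226
537 = 2·226 + 85
226 = 2·85 + 56
85 = 1·56 + 29
56 = 1·29 + 27
29 = 1·27 + 2
27 = 13·2 + 1
2 = 2·1 + 0
gcd(763, 2063) = 1, so the inverse exists.
Bézout: 1 = −368·2063 + 995·763.
So 763⁻¹ ≡ 995 (mod 2063).

995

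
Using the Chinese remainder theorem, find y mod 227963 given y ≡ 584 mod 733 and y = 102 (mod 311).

733⁻¹ mod 311: 733*297 ≡ 1 (mod 311), so 733⁻¹ ≡ 297.
y = 584 + 733*((102 − 584)*297 mod 311) = 584 + 733*217 = 159645.

159645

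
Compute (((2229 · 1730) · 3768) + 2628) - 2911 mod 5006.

2229 · 1730 = 3856170 ≡ 1550 (mod 5006)
1550 · 3768 = 5840400 ≡ 3404 (mod 5006)
3404 + 2628 = 6032 ≡ 1026 (mod 5006)
1026 - 2911 = -1885 ≡ 3121 (mod 5006)

3121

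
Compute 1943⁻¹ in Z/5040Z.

Run the extended Euclidean algorithm:
5040 = 2·1943 + 1154
1943 = 1·1154 + 789
1154 = 1·789 + 365
789 = 2·365 + 59
365 = 6·59 + 11
59 = 5·11 + 4
11 = 2·4 + 3
4 = 1·3 + 1
3 = 3·1 + 0
gcd(1943, 5040) = 1, so the inverse exists.
Back-substitute for 1:
1 = 1·4 − 1·3
  = −1·11 + 3·4
  = 3·59 − 16·11
  = −16·365 + 99·59
  = 99·789 − 214·365
  = −214·1154 + 313·789
  = 313·1943 − 527·1154
  = −527·5040 + 1367·1943
So 1943⁻¹ ≡ 1367 (mod 5040).

1367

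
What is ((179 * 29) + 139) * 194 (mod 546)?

179 * 29 = 5191 ≡ 277 (mod 546)
277 + 139 = 416
416 * 194 = 80704 ≡ 442 (mod 546)

442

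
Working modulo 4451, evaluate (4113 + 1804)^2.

3774

4113 + 1804 = 5917 ≡ 1466 (mod 4451)
(1466)^2 ≡ 3774 (mod 4451)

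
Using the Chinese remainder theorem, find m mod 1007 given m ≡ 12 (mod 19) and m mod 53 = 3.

639

19⁻¹ mod 53: 19×14 ≡ 1 (mod 53), so 19⁻¹ ≡ 14.
m = 12 + 19×((3 − 12)×14 mod 53) = 12 + 19×33 = 639.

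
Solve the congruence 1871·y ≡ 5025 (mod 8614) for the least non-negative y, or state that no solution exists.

gcd(1871, 8614) = 1, so a unique solution mod 8614 exists.
1871⁻¹ ≡ 465 (mod 8614).
y ≡ 465·5025 ≡ 2231 (mod 8614).

2231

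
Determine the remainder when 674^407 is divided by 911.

465

674^1 ≡ 674 (mod 911)
674^2 ≡ 674^2 = 454276 ≡ 598 (mod 911)
674^4 ≡ 598^2 = 357604 ≡ 492 (mod 911)
674^8 ≡ 492^2 = 242064 ≡ 649 (mod 911)
674^16 ≡ 649^2 = 421201 ≡ 319 (mod 911)
674^32 ≡ 319^2 = 101761 ≡ 640 (mod 911)
674^64 ≡ 640^2 = 409600 ≡ 561 (mod 911)
674^128 ≡ 561^2 = 314721 ≡ 426 (mod 911)
674^256 ≡ 426^2 = 181476 ≡ 187 (mod 911)
674^407 = 674^256 × 674^128 × 674^16 × 674^4 × 674^2 × 674^1 ≡ 187 × 426 × 319 × 492 × 598 × 674 (mod 911).
Accumulate the product:
187 × 426 = 79662 ≡ 405
405 × 319 = 129195 ≡ 744
744 × 492 = 366048 ≡ 737
737 × 598 = 440726 ≡ 713
713 × 674 = 480562 ≡ 465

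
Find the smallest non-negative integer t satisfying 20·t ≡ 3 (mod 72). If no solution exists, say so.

gcd(20, 72) = 4, and 4 does not divide 3.
So the congruence has no solution.

no solution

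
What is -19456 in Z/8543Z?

-19456 = -3*8543 + 6173, so -19456 ≡ 6173 (mod 8543).

6173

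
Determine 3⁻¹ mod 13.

9

Apply the Euclidean algorithm and back-substitute:
13 = 4*3 + 1
3 = 3*1 + 0
gcd(3, 13) = 1, so the inverse exists.
Back-substitute for 1:
1 = 1*13 − 4*3
So 3⁻¹ ≡ −4 ≡ 9 (mod 13).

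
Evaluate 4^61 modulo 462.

By square-and-multiply:
61 in binary is 111101, i.e. 61 = 32 + 16 + 8 + 4 + 1.
4^1 ≡ 4 (mod 462)
4^2 ≡ 4^2 = 16 (mod 462)
4^4 ≡ 16^2 = 256 (mod 462)
4^8 ≡ 256^2 = 65536 ≡ 394 (mod 462)
4^16 ≡ 394^2 = 155236 ≡ 4 (mod 462)
4^32 ≡ 4^2 = 16 (mod 462)
4^61 = 4^32 * 4^16 * 4^8 * 4^4 * 4^1 ≡ 16 * 4 * 394 * 256 * 4 (mod 462).
Accumulate the product:
16 * 4 = 64
64 * 394 = 25216 ≡ 268
268 * 256 = 68608 ≡ 232
232 * 4 = 928 ≡ 4

4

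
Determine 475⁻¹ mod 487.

By the extended Euclidean algorithm:
487 = 1×475 + 12
475 = 39×12 + 7
12 = 1×7 + 5
7 = 1×5 + 2
5 = 2×2 + 1
2 = 2×1 + 0
gcd(475, 487) = 1, so the inverse exists.
Back-substitute for 1:
1 = 1×5 − 2×2
  = −2×7 + 3×5
  = 3×12 − 5×7
  = −5×475 + 198×12
  = 198×487 − 203×475
So 475⁻¹ ≡ −203 ≡ 284 (mod 487).

284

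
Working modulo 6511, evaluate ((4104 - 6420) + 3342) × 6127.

4104 - 6420 = -2316 ≡ 4195 (mod 6511)
4195 + 3342 = 7537 ≡ 1026 (mod 6511)
1026 × 6127 = 6286302 ≡ 3187 (mod 6511)

3187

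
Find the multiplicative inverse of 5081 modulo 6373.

6373 = 1·5081 + 1292
5081 = 3·1292 + 1205
1292 = 1·1205 + 87
1205 = 13·87 + 74
87 = 1·74 + 13
74 = 5·13 + 9
13 = 1·9 + 4
9 = 2·4 + 1
4 = 4·1 + 0
gcd(5081, 6373) = 1, so the inverse exists.
Bézout: 1 = −1168·6373 + 1465·5081.
So 5081⁻¹ ≡ 1465 (mod 6373).

1465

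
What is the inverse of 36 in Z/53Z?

53 = 1×36 + 17
36 = 2×17 + 2
17 = 8×2 + 1
2 = 2×1 + 0
gcd(36, 53) = 1, so the inverse exists.
Bézout: 1 = 17×53 − 25×36.
So 36⁻¹ ≡ −25 ≡ 28 (mod 53).

28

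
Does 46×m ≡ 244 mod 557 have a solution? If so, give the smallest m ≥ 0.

gcd(46, 557) = 1, so a unique solution mod 557 exists.
46⁻¹ ≡ 109 (mod 557).
m ≡ 109×244 ≡ 417 (mod 557).

417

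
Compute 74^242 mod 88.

By square-and-multiply:
242 in binary is 11110010, i.e. 242 = 128 + 64 + 32 + 16 + 2.
74^1 ≡ 74 (mod 88)
74^2 ≡ 74^2 = 5476 ≡ 20 (mod 88)
74^4 ≡ 20^2 = 400 ≡ 48 (mod 88)
74^8 ≡ 48^2 = 2304 ≡ 16 (mod 88)
74^16 ≡ 16^2 = 256 ≡ 80 (mod 88)
74^32 ≡ 80^2 = 6400 ≡ 64 (mod 88)
74^64 ≡ 64^2 = 4096 ≡ 48 (mod 88)
74^128 ≡ 48^2 = 2304 ≡ 16 (mod 88)
74^242 = 74^128 × 74^64 × 74^32 × 74^16 × 74^2 ≡ 16 × 48 × 64 × 80 × 20 (mod 88).
Accumulate the product:
16 × 48 = 768 ≡ 64
64 × 64 = 4096 ≡ 48
48 × 80 = 3840 ≡ 56
56 × 20 = 1120 ≡ 64

64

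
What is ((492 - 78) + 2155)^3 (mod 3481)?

492 - 78 = 414
414 + 2155 = 2569
(2569)^3 ≡ 1144 (mod 3481)

1144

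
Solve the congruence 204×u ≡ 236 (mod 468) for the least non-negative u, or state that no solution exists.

no solution

gcd(204, 468) = 12, and 12 does not divide 236.
So the congruence has no solution.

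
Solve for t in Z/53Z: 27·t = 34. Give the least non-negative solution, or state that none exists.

gcd(27, 53) = 1, so a unique solution mod 53 exists.
27⁻¹ ≡ 2 (mod 53).
t ≡ 2·34 ≡ 15 (mod 53).

15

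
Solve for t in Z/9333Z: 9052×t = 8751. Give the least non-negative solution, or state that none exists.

6213

gcd(9052, 9333) = 1, so a unique solution mod 9333 exists.
9052⁻¹ ≡ 2956 (mod 9333).
t ≡ 2956×8751 ≡ 6213 (mod 9333).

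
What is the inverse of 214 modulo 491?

452

491 = 2*214 + 63
214 = 3*63 + 25
63 = 2*25 + 13
25 = 1*13 + 12
13 = 1*12 + 1
12 = 12*1 + 0
gcd(214, 491) = 1, so the inverse exists.
Bézout: 1 = 17*491 − 39*214.
So 214⁻¹ ≡ −39 ≡ 452 (mod 491).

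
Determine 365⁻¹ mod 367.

183

Apply the Euclidean algorithm and back-substitute:
367 = 1×365 + 2
365 = 182×2 + 1
2 = 2×1 + 0
gcd(365, 367) = 1, so the inverse exists.
Back-substitute for 1:
1 = 1×365 − 182×2
  = −182×367 + 183×365
So 365⁻¹ ≡ 183 (mod 367).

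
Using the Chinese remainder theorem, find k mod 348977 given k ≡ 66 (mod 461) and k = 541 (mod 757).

309397

461⁻¹ mod 757: 461·156 ≡ 1 (mod 757), so 461⁻¹ ≡ 156.
k = 66 + 461·((541 − 66)·156 mod 757) = 66 + 461·671 = 309397.
Check: 309397 mod 461 = 66, 309397 mod 757 = 541. ✓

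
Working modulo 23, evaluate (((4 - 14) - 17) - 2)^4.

8

4 - 14 = -10 ≡ 13 (mod 23)
13 - 17 = -4 ≡ 19 (mod 23)
19 - 2 = 17
(17)^4 ≡ 8 (mod 23)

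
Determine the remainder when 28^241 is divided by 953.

33

Compute successive squares:
28^1 ≡ 28 (mod 953)
28^2 ≡ 28^2 = 784 (mod 953)
28^4 ≡ 784^2 = 614656 ≡ 924 (mod 953)
28^8 ≡ 924^2 = 853776 ≡ 841 (mod 953)
28^16 ≡ 841^2 = 707281 ≡ 155 (mod 953)
28^32 ≡ 155^2 = 24025 ≡ 200 (mod 953)
28^64 ≡ 200^2 = 40000 ≡ 927 (mod 953)
28^128 ≡ 927^2 = 859329 ≡ 676 (mod 953)
28^241 = 28^128 · 28^64 · 28^32 · 28^16 · 28^1 ≡ 676 · 927 · 200 · 155 · 28 (mod 953).
Accumulate the product:
676 · 927 = 626652 ≡ 531
531 · 200 = 106200 ≡ 417
417 · 155 = 64635 ≡ 784
784 · 28 = 21952 ≡ 33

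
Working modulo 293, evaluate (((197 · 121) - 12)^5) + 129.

111

197 · 121 = 23837 ≡ 104 (mod 293)
104 - 12 = 92
(92)^5 ≡ 275 (mod 293)
275 + 129 = 404 ≡ 111 (mod 293)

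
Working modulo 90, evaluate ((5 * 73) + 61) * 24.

5 * 73 = 365 ≡ 5 (mod 90)
5 + 61 = 66
66 * 24 = 1584 ≡ 54 (mod 90)

54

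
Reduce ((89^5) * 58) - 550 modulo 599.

260

(89)^5 ≡ 551 (mod 599)
551 * 58 = 31958 ≡ 211 (mod 599)
211 - 550 = -339 ≡ 260 (mod 599)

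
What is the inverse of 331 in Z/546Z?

Run the extended Euclidean algorithm:
546 = 1×331 + 215
331 = 1×215 + 116
215 = 1×116 + 99
116 = 1×99 + 17
99 = 5×17 + 14
17 = 1×14 + 3
14 = 4×3 + 2
3 = 1×2 + 1
2 = 2×1 + 0
gcd(331, 546) = 1, so the inverse exists.
Back-substitute for 1:
1 = 1×3 − 1×2
  = −1×14 + 5×3
  = 5×17 − 6×14
  = −6×99 + 35×17
  = 35×116 − 41×99
  = −41×215 + 76×116
  = 76×331 − 117×215
  = −117×546 + 193×331
So 331⁻¹ ≡ 193 (mod 546).

193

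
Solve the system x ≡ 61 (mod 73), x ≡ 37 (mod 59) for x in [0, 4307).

2397

73⁻¹ mod 59: 73·38 ≡ 1 (mod 59), so 73⁻¹ ≡ 38.
x = 61 + 73·((37 − 61)·38 mod 59) = 61 + 73·32 = 2397.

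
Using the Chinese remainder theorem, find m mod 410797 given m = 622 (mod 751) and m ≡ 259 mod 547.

379877

751⁻¹ mod 547: 751*303 ≡ 1 (mod 547), so 751⁻¹ ≡ 303.
m = 622 + 751*((259 − 622)*303 mod 547) = 622 + 751*505 = 379877.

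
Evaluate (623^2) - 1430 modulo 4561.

3575

(623)^2 ≡ 444 (mod 4561)
444 - 1430 = -986 ≡ 3575 (mod 4561)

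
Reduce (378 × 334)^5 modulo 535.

378 × 334 = 126252 ≡ 527 (mod 535)
(527)^5 ≡ 402 (mod 535)

402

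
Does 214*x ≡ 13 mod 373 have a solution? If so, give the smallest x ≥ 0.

326

gcd(214, 373) = 1, so a unique solution mod 373 exists.
214⁻¹ ≡ 312 (mod 373).
x ≡ 312*13 ≡ 326 (mod 373).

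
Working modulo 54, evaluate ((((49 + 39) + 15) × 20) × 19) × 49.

50

49 + 39 = 88 ≡ 34 (mod 54)
34 + 15 = 49
49 × 20 = 980 ≡ 8 (mod 54)
8 × 19 = 152 ≡ 44 (mod 54)
44 × 49 = 2156 ≡ 50 (mod 54)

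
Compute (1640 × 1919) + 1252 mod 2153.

1640 × 1919 = 3147160 ≡ 1627 (mod 2153)
1627 + 1252 = 2879 ≡ 726 (mod 2153)

726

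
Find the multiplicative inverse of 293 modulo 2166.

791

2166 = 7·293 + 115
293 = 2·115 + 63
115 = 1·63 + 52
63 = 1·52 + 11
52 = 4·11 + 8
11 = 1·8 + 3
8 = 2·3 + 2
3 = 1·2 + 1
2 = 2·1 + 0
gcd(293, 2166) = 1, so the inverse exists.
Back-substitute for 1:
1 = 1·3 − 1·2
  = −1·8 + 3·3
  = 3·11 − 4·8
  = −4·52 + 19·11
  = 19·63 − 23·52
  = −23·115 + 42·63
  = 42·293 − 107·115
  = −107·2166 + 791·293
So 293⁻¹ ≡ 791 (mod 2166).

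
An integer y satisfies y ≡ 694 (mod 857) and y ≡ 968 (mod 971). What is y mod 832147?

857⁻¹ mod 971: 857·247 ≡ 1 (mod 971), so 857⁻¹ ≡ 247.
y = 694 + 857·((968 − 694)·247 mod 971) = 694 + 857·679 = 582597.

582597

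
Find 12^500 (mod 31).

5

By square-and-multiply:
500 in binary is 111110100, i.e. 500 = 256 + 128 + 64 + 32 + 16 + 4.
12^1 ≡ 12 (mod 31)
12^2 ≡ 12^2 = 144 ≡ 20 (mod 31)
12^4 ≡ 20^2 = 400 ≡ 28 (mod 31)
12^8 ≡ 28^2 = 784 ≡ 9 (mod 31)
12^16 ≡ 9^2 = 81 ≡ 19 (mod 31)
12^32 ≡ 19^2 = 361 ≡ 20 (mod 31)
12^64 ≡ 20^2 = 400 ≡ 28 (mod 31)
12^128 ≡ 28^2 = 784 ≡ 9 (mod 31)
12^256 ≡ 9^2 = 81 ≡ 19 (mod 31)
12^500 = 12^256 * 12^128 * 12^64 * 12^32 * 12^16 * 12^4 ≡ 19 * 9 * 28 * 20 * 19 * 28 (mod 31).
Accumulate the product:
19 * 9 = 171 ≡ 16
16 * 28 = 448 ≡ 14
14 * 20 = 280 ≡ 1
1 * 19 = 19
19 * 28 = 532 ≡ 5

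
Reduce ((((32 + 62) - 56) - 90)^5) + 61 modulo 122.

1

32 + 62 = 94
94 - 56 = 38
38 - 90 = -52 ≡ 70 (mod 122)
(70)^5 ≡ 62 (mod 122)
62 + 61 = 123 ≡ 1 (mod 122)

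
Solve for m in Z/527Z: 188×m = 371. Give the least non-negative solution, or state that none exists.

201

gcd(188, 527) = 1, so a unique solution mod 527 exists.
188⁻¹ ≡ 171 (mod 527).
m ≡ 171×371 ≡ 201 (mod 527).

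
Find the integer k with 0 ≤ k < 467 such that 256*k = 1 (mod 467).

467 = 1*256 + 211
256 = 1*211 + 45
211 = 4*45 + 31
45 = 1*31 + 14
31 = 2*14 + 3
14 = 4*3 + 2
3 = 1*2 + 1
2 = 2*1 + 0
gcd(256, 467) = 1, so the inverse exists.
Back-substitute for 1:
1 = 1*3 − 1*2
  = −1*14 + 5*3
  = 5*31 − 11*14
  = −11*45 + 16*31
  = 16*211 − 75*45
  = −75*256 + 91*211
  = 91*467 − 166*256
So 256⁻¹ ≡ −166 ≡ 301 (mod 467).

301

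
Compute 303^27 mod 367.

235

27 in binary is 11011, i.e. 27 = 16 + 8 + 2 + 1.
303^1 ≡ 303 (mod 367)
303^2 ≡ 303^2 = 91809 ≡ 59 (mod 367)
303^4 ≡ 59^2 = 3481 ≡ 178 (mod 367)
303^8 ≡ 178^2 = 31684 ≡ 122 (mod 367)
303^16 ≡ 122^2 = 14884 ≡ 204 (mod 367)
303^27 = 303^16 * 303^8 * 303^2 * 303^1 ≡ 204 * 122 * 59 * 303 (mod 367).
Accumulate the product:
204 * 122 = 24888 ≡ 299
299 * 59 = 17641 ≡ 25
25 * 303 = 7575 ≡ 235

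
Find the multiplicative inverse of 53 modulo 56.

By the extended Euclidean algorithm:
56 = 1×53 + 3
53 = 17×3 + 2
3 = 1×2 + 1
2 = 2×1 + 0
gcd(53, 56) = 1, so the inverse exists.
Back-substitute for 1:
1 = 1×3 − 1×2
  = −1×53 + 18×3
  = 18×56 − 19×53
So 53⁻¹ ≡ −19 ≡ 37 (mod 56).

37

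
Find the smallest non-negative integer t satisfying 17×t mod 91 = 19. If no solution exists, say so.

60

gcd(17, 91) = 1, so a unique solution mod 91 exists.
17⁻¹ ≡ 75 (mod 91).
t ≡ 75×19 ≡ 60 (mod 91).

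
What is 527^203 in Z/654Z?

By square-and-multiply:
203 in binary is 11001011, i.e. 203 = 128 + 64 + 8 + 2 + 1.
527^1 ≡ 527 (mod 654)
527^2 ≡ 527^2 = 277729 ≡ 433 (mod 654)
527^4 ≡ 433^2 = 187489 ≡ 445 (mod 654)
527^8 ≡ 445^2 = 198025 ≡ 517 (mod 654)
527^16 ≡ 517^2 = 267289 ≡ 457 (mod 654)
527^32 ≡ 457^2 = 208849 ≡ 223 (mod 654)
527^64 ≡ 223^2 = 49729 ≡ 25 (mod 654)
527^128 ≡ 25^2 = 625 (mod 654)
527^203 = 527^128 * 527^64 * 527^8 * 527^2 * 527^1 ≡ 625 * 25 * 517 * 433 * 527 (mod 654).
Accumulate the product:
625 * 25 = 15625 ≡ 583
583 * 517 = 301411 ≡ 571
571 * 433 = 247243 ≡ 31
31 * 527 = 16337 ≡ 641

641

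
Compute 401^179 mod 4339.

Using repeated squaring:
179 in binary is 10110011, i.e. 179 = 128 + 32 + 16 + 2 + 1.
401^1 ≡ 401 (mod 4339)
401^2 ≡ 401^2 = 160801 ≡ 258 (mod 4339)
401^4 ≡ 258^2 = 66564 ≡ 1479 (mod 4339)
401^8 ≡ 1479^2 = 2187441 ≡ 585 (mod 4339)
401^16 ≡ 585^2 = 342225 ≡ 3783 (mod 4339)
401^32 ≡ 3783^2 = 14311089 ≡ 1067 (mod 4339)
401^64 ≡ 1067^2 = 1138489 ≡ 1671 (mod 4339)
401^128 ≡ 1671^2 = 2792241 ≡ 2264 (mod 4339)
401^179 = 401^128 * 401^32 * 401^16 * 401^2 * 401^1 ≡ 2264 * 1067 * 3783 * 258 * 401 (mod 4339).
Accumulate the product:
2264 * 1067 = 2415688 ≡ 3204
3204 * 3783 = 12120732 ≡ 1905
1905 * 258 = 491490 ≡ 1183
1183 * 401 = 474383 ≡ 1432

1432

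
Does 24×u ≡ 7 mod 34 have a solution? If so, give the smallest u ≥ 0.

no solution

gcd(24, 34) = 2, and 2 does not divide 7.
So the congruence has no solution.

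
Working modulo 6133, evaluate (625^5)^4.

(625)^5 ≡ 5048 (mod 6133)
(5048)^4 ≡ 4726 (mod 6133)

4726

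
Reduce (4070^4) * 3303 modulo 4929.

(4070)^4 ≡ 3988 (mod 4929)
3988 * 3303 = 13172364 ≡ 2076 (mod 4929)

2076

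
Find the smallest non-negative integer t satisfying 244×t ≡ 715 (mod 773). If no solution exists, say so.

gcd(244, 773) = 1, so a unique solution mod 773 exists.
244⁻¹ ≡ 377 (mod 773).
t ≡ 377×715 ≡ 551 (mod 773).

551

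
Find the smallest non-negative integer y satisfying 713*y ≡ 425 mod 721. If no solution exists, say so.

37

gcd(713, 721) = 1, so a unique solution mod 721 exists.
713⁻¹ ≡ 90 (mod 721).
y ≡ 90*425 ≡ 37 (mod 721).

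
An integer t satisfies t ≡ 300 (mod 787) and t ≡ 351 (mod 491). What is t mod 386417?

787⁻¹ mod 491: 787×141 ≡ 1 (mod 491), so 787⁻¹ ≡ 141.
t = 300 + 787×((351 − 300)×141 mod 491) = 300 + 787×317 = 249779.
Check: 249779 mod 787 = 300, 249779 mod 491 = 351. ✓

249779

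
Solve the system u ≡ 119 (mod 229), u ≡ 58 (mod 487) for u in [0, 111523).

229⁻¹ mod 487: 229×319 ≡ 1 (mod 487), so 229⁻¹ ≡ 319.
u = 119 + 229×((58 − 119)×319 mod 487) = 119 + 229×21 = 4928.

4928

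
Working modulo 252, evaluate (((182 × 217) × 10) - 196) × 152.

182 × 217 = 39494 ≡ 182 (mod 252)
182 × 10 = 1820 ≡ 56 (mod 252)
56 - 196 = -140 ≡ 112 (mod 252)
112 × 152 = 17024 ≡ 140 (mod 252)

140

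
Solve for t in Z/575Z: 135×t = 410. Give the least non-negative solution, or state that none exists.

101

gcd(135, 575) = 5, and 5 | 410, so solutions exist.
Divide through by 5: 27×t ≡ 82 mod 115.
27⁻¹ ≡ 98 (mod 115).
t ≡ 98×82 ≡ 101 (mod 115).
The smallest non-negative solution is t = 101.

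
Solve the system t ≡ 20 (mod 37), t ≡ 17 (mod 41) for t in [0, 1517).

427

37⁻¹ mod 41: 37*10 ≡ 1 (mod 41), so 37⁻¹ ≡ 10.
t = 20 + 37*((17 − 20)*10 mod 41) = 20 + 37*11 = 427.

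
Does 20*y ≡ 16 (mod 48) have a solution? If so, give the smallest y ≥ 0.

gcd(20, 48) = 4, and 4 | 16, so solutions exist.
Divide through by 4: 5*y mod 12 = 4.
5⁻¹ ≡ 5 (mod 12).
y ≡ 5*4 ≡ 8 (mod 12).
The smallest non-negative solution is y = 8.

8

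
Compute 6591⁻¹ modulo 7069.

6019

Run the extended Euclidean algorithm:
7069 = 1·6591 + 478
6591 = 13·478 + 377
478 = 1·377 + 101
377 = 3·101 + 74
101 = 1·74 + 27
74 = 2·27 + 20
27 = 1·20 + 7
20 = 2·7 + 6
7 = 1·6 + 1
6 = 6·1 + 0
gcd(6591, 7069) = 1, so the inverse exists.
Bézout: 1 = 979·7069 − 1050·6591.
So 6591⁻¹ ≡ −1050 ≡ 6019 (mod 7069).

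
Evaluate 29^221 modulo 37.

221 in binary is 11011101, i.e. 221 = 128 + 64 + 16 + 8 + 4 + 1.
29^1 ≡ 29 (mod 37)
29^2 ≡ 29^2 = 841 ≡ 27 (mod 37)
29^4 ≡ 27^2 = 729 ≡ 26 (mod 37)
29^8 ≡ 26^2 = 676 ≡ 10 (mod 37)
29^16 ≡ 10^2 = 100 ≡ 26 (mod 37)
29^32 ≡ 26^2 = 676 ≡ 10 (mod 37)
29^64 ≡ 10^2 = 100 ≡ 26 (mod 37)
29^128 ≡ 26^2 = 676 ≡ 10 (mod 37)
29^221 = 29^128 · 29^64 · 29^16 · 29^8 · 29^4 · 29^1 ≡ 10 · 26 · 26 · 10 · 26 · 29 (mod 37).
Accumulate the product:
10 · 26 = 260 ≡ 1
1 · 26 = 26
26 · 10 = 260 ≡ 1
1 · 26 = 26
26 · 29 = 754 ≡ 14

14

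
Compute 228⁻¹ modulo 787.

680

By the extended Euclidean algorithm:
787 = 3·228 + 103
228 = 2·103 + 22
103 = 4·22 + 15
22 = 1·15 + 7
15 = 2·7 + 1
7 = 7·1 + 0
gcd(228, 787) = 1, so the inverse exists.
Back-substitute for 1:
1 = 1·15 − 2·7
  = −2·22 + 3·15
  = 3·103 − 14·22
  = −14·228 + 31·103
  = 31·787 − 107·228
So 228⁻¹ ≡ −107 ≡ 680 (mod 787).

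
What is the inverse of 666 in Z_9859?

8956

Run the extended Euclidean algorithm:
9859 = 14*666 + 535
666 = 1*535 + 131
535 = 4*131 + 11
131 = 11*11 + 10
11 = 1*10 + 1
10 = 10*1 + 0
gcd(666, 9859) = 1, so the inverse exists.
Back-substitute for 1:
1 = 1*11 − 1*10
  = −1*131 + 12*11
  = 12*535 − 49*131
  = −49*666 + 61*535
  = 61*9859 − 903*666
So 666⁻¹ ≡ −903 ≡ 8956 (mod 9859).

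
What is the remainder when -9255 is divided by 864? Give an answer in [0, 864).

249

-9255 = -11*864 + 249, so -9255 ≡ 249 (mod 864).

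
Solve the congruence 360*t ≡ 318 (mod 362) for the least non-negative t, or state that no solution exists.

22

gcd(360, 362) = 2, and 2 | 318, so solutions exist.
Divide through by 2: 180*t = 159 (mod 181).
180⁻¹ ≡ 180 (mod 181).
t ≡ 180*159 ≡ 22 (mod 181).
The smallest non-negative solution is t = 22.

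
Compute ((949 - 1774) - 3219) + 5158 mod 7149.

949 - 1774 = -825 ≡ 6324 (mod 7149)
6324 - 3219 = 3105
3105 + 5158 = 8263 ≡ 1114 (mod 7149)

1114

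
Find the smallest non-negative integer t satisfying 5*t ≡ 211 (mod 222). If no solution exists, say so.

gcd(5, 222) = 1, so a unique solution mod 222 exists.
5⁻¹ ≡ 89 (mod 222).
t ≡ 89*211 ≡ 131 (mod 222).

131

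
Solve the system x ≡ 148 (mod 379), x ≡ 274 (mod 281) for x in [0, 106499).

76706

379⁻¹ mod 281: 379·238 ≡ 1 (mod 281), so 379⁻¹ ≡ 238.
x = 148 + 379·((274 − 148)·238 mod 281) = 148 + 379·202 = 76706.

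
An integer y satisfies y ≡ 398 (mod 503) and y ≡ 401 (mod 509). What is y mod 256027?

503⁻¹ mod 509: 503·424 ≡ 1 (mod 509), so 503⁻¹ ≡ 424.
y = 398 + 503·((401 − 398)·424 mod 509) = 398 + 503·254 = 128160.

128160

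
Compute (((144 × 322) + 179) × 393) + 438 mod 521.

144 × 322 = 46368 ≡ 520 (mod 521)
520 + 179 = 699 ≡ 178 (mod 521)
178 × 393 = 69954 ≡ 140 (mod 521)
140 + 438 = 578 ≡ 57 (mod 521)

57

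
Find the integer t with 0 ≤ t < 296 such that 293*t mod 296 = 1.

197

296 = 1·293 + 3
293 = 97·3 + 2
3 = 1·2 + 1
2 = 2·1 + 0
gcd(293, 296) = 1, so the inverse exists.
Back-substitute for 1:
1 = 1·3 − 1·2
  = −1·293 + 98·3
  = 98·296 − 99·293
So 293⁻¹ ≡ −99 ≡ 197 (mod 296).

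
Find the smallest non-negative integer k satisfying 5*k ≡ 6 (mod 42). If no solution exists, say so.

18

gcd(5, 42) = 1, so a unique solution mod 42 exists.
5⁻¹ ≡ 17 (mod 42).
k ≡ 17*6 ≡ 18 (mod 42).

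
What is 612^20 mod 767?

By square-and-multiply:
20 in binary is 10100, i.e. 20 = 16 + 4.
612^1 ≡ 612 (mod 767)
612^2 ≡ 612^2 = 374544 ≡ 248 (mod 767)
612^4 ≡ 248^2 = 61504 ≡ 144 (mod 767)
612^8 ≡ 144^2 = 20736 ≡ 27 (mod 767)
612^16 ≡ 27^2 = 729 (mod 767)
612^20 = 612^16 × 612^4 ≡ 729 × 144 (mod 767).
729 × 144 = 104976 ≡ 664 (mod 767).

664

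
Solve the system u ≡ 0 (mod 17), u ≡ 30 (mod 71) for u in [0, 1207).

17⁻¹ mod 71: 17×46 ≡ 1 (mod 71), so 17⁻¹ ≡ 46.
u = 0 + 17×((30 − 0)×46 mod 71) = 0 + 17×31 = 527.

527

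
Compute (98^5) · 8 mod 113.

106

(98)^5 ≡ 98 (mod 113)
98 · 8 = 784 ≡ 106 (mod 113)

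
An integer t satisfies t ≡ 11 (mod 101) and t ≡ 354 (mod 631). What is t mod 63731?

101⁻¹ mod 631: 101×25 ≡ 1 (mod 631), so 101⁻¹ ≡ 25.
t = 11 + 101×((354 − 11)×25 mod 631) = 11 + 101×372 = 37583.
Check: 37583 mod 101 = 11, 37583 mod 631 = 354. ✓

37583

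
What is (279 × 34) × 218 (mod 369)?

72

279 × 34 = 9486 ≡ 261 (mod 369)
261 × 218 = 56898 ≡ 72 (mod 369)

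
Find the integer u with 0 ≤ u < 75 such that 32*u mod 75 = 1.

68

75 = 2×32 + 11
32 = 2×11 + 10
11 = 1×10 + 1
10 = 10×1 + 0
gcd(32, 75) = 1, so the inverse exists.
Bézout: 1 = 3×75 − 7×32.
So 32⁻¹ ≡ −7 ≡ 68 (mod 75).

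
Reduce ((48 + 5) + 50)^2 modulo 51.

48 + 5 = 53 ≡ 2 (mod 51)
2 + 50 = 52 ≡ 1 (mod 51)
(1)^2 ≡ 1 (mod 51)

1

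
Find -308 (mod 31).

-308 = -10×31 + 2, so -308 ≡ 2 (mod 31).

2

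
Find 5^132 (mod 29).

23

132 in binary is 10000100, i.e. 132 = 128 + 4.
5^1 ≡ 5 (mod 29)
5^2 ≡ 5^2 = 25 (mod 29)
5^4 ≡ 25^2 = 625 ≡ 16 (mod 29)
5^8 ≡ 16^2 = 256 ≡ 24 (mod 29)
5^16 ≡ 24^2 = 576 ≡ 25 (mod 29)
5^32 ≡ 25^2 = 625 ≡ 16 (mod 29)
5^64 ≡ 16^2 = 256 ≡ 24 (mod 29)
5^128 ≡ 24^2 = 576 ≡ 25 (mod 29)
5^132 = 5^128 · 5^4 ≡ 25 · 16 (mod 29).
25 · 16 = 400 ≡ 23 (mod 29).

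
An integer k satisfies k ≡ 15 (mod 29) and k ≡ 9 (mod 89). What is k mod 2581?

276

29⁻¹ mod 89: 29*43 ≡ 1 (mod 89), so 29⁻¹ ≡ 43.
k = 15 + 29*((9 − 15)*43 mod 89) = 15 + 29*9 = 276.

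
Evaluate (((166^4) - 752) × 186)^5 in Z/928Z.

(166)^4 ≡ 848 (mod 928)
848 - 752 = 96
96 × 186 = 17856 ≡ 224 (mod 928)
(224)^5 ≡ 640 (mod 928)

640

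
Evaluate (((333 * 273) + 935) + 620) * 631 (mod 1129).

333 * 273 = 90909 ≡ 589 (mod 1129)
589 + 935 = 1524 ≡ 395 (mod 1129)
395 + 620 = 1015
1015 * 631 = 640465 ≡ 322 (mod 1129)

322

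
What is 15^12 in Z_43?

35

Using repeated squaring:
15^1 ≡ 15 (mod 43)
15^2 ≡ 15^2 = 225 ≡ 10 (mod 43)
15^4 ≡ 10^2 = 100 ≡ 14 (mod 43)
15^8 ≡ 14^2 = 196 ≡ 24 (mod 43)
15^12 = 15^8 · 15^4 ≡ 24 · 14 (mod 43).
24 · 14 = 336 ≡ 35 (mod 43).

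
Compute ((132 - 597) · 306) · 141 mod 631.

132 - 597 = -465 ≡ 166 (mod 631)
166 · 306 = 50796 ≡ 316 (mod 631)
316 · 141 = 44556 ≡ 386 (mod 631)

386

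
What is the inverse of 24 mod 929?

271

By the extended Euclidean algorithm:
929 = 38*24 + 17
24 = 1*17 + 7
17 = 2*7 + 3
7 = 2*3 + 1
3 = 3*1 + 0
gcd(24, 929) = 1, so the inverse exists.
Back-substitute for 1:
1 = 1*7 − 2*3
  = −2*17 + 5*7
  = 5*24 − 7*17
  = −7*929 + 271*24
So 24⁻¹ ≡ 271 (mod 929).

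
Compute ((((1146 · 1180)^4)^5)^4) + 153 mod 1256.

889

1146 · 1180 = 1352280 ≡ 824 (mod 1256)
(824)^4 ≡ 360 (mod 1256)
(360)^5 ≡ 328 (mod 1256)
(328)^4 ≡ 736 (mod 1256)
736 + 153 = 889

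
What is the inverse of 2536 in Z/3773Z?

3773 = 1·2536 + 1237
2536 = 2·1237 + 62
1237 = 19·62 + 59
62 = 1·59 + 3
59 = 19·3 + 2
3 = 1·2 + 1
2 = 2·1 + 0
gcd(2536, 3773) = 1, so the inverse exists.
Back-substitute for 1:
1 = 1·3 − 1·2
  = −1·59 + 20·3
  = 20·62 − 21·59
  = −21·1237 + 419·62
  = 419·2536 − 859·1237
  = −859·3773 + 1278·2536
So 2536⁻¹ ≡ 1278 (mod 3773).

1278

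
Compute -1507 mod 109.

-1507 = -14·109 + 19, so -1507 ≡ 19 (mod 109).

19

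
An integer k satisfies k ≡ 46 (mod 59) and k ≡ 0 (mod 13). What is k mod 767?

59⁻¹ mod 13: 59*2 ≡ 1 (mod 13), so 59⁻¹ ≡ 2.
k = 46 + 59*((0 − 46)*2 mod 13) = 46 + 59*12 = 754.

754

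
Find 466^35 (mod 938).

478

Using repeated squaring:
35 in binary is 100011, i.e. 35 = 32 + 2 + 1.
466^1 ≡ 466 (mod 938)
466^2 ≡ 466^2 = 217156 ≡ 478 (mod 938)
466^4 ≡ 478^2 = 228484 ≡ 550 (mod 938)
466^8 ≡ 550^2 = 302500 ≡ 464 (mod 938)
466^16 ≡ 464^2 = 215296 ≡ 494 (mod 938)
466^32 ≡ 494^2 = 244036 ≡ 156 (mod 938)
466^35 = 466^32 × 466^2 × 466^1 ≡ 156 × 478 × 466 (mod 938).
Accumulate the product:
156 × 478 = 74568 ≡ 466
466 × 466 = 217156 ≡ 478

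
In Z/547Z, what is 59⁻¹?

547 = 9·59 + 16
59 = 3·16 + 11
16 = 1·11 + 5
11 = 2·5 + 1
5 = 5·1 + 0
gcd(59, 547) = 1, so the inverse exists.
Back-substitute for 1:
1 = 1·11 − 2·5
  = −2·16 + 3·11
  = 3·59 − 11·16
  = −11·547 + 102·59
So 59⁻¹ ≡ 102 (mod 547).

102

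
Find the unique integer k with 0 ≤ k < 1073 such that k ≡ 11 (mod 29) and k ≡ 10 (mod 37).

29⁻¹ mod 37: 29*23 ≡ 1 (mod 37), so 29⁻¹ ≡ 23.
k = 11 + 29*((10 − 11)*23 mod 37) = 11 + 29*14 = 417.
Check: 417 mod 29 = 11, 417 mod 37 = 10. ✓

417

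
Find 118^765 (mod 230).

765 in binary is 1011111101, i.e. 765 = 512 + 128 + 64 + 32 + 16 + 8 + 4 + 1.
118^1 ≡ 118 (mod 230)
118^2 ≡ 118^2 = 13924 ≡ 124 (mod 230)
118^4 ≡ 124^2 = 15376 ≡ 196 (mod 230)
118^8 ≡ 196^2 = 38416 ≡ 6 (mod 230)
118^16 ≡ 6^2 = 36 (mod 230)
118^32 ≡ 36^2 = 1296 ≡ 146 (mod 230)
118^64 ≡ 146^2 = 21316 ≡ 156 (mod 230)
118^128 ≡ 156^2 = 24336 ≡ 186 (mod 230)
118^256 ≡ 186^2 = 34596 ≡ 96 (mod 230)
118^512 ≡ 96^2 = 9216 ≡ 16 (mod 230)
118^765 = 118^512 * 118^128 * 118^64 * 118^32 * 118^16 * 118^8 * 118^4 * 118^1 ≡ 16 * 186 * 156 * 146 * 36 * 6 * 196 * 118 (mod 230).
Accumulate the product:
16 * 186 = 2976 ≡ 216
216 * 156 = 33696 ≡ 116
116 * 146 = 16936 ≡ 146
146 * 36 = 5256 ≡ 196
196 * 6 = 1176 ≡ 26
26 * 196 = 5096 ≡ 36
36 * 118 = 4248 ≡ 108

108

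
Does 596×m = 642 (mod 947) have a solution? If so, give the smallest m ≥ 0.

gcd(596, 947) = 1, so a unique solution mod 947 exists.
596⁻¹ ≡ 402 (mod 947).
m ≡ 402×642 ≡ 500 (mod 947).

500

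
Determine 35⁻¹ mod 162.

125

Run the extended Euclidean algorithm:
162 = 4*35 + 22
35 = 1*22 + 13
22 = 1*13 + 9
13 = 1*9 + 4
9 = 2*4 + 1
4 = 4*1 + 0
gcd(35, 162) = 1, so the inverse exists.
Back-substitute for 1:
1 = 1*9 − 2*4
  = −2*13 + 3*9
  = 3*22 − 5*13
  = −5*35 + 8*22
  = 8*162 − 37*35
So 35⁻¹ ≡ −37 ≡ 125 (mod 162).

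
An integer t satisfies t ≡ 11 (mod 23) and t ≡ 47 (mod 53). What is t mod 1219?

471

23⁻¹ mod 53: 23*30 ≡ 1 (mod 53), so 23⁻¹ ≡ 30.
t = 11 + 23*((47 − 11)*30 mod 53) = 11 + 23*20 = 471.
Check: 471 mod 23 = 11, 471 mod 53 = 47. ✓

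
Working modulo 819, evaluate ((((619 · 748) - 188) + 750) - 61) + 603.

562

619 · 748 = 463012 ≡ 277 (mod 819)
277 - 188 = 89
89 + 750 = 839 ≡ 20 (mod 819)
20 - 61 = -41 ≡ 778 (mod 819)
778 + 603 = 1381 ≡ 562 (mod 819)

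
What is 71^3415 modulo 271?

Using repeated squaring:
3415 in binary is 110101010111, i.e. 3415 = 2048 + 1024 + 256 + 64 + 16 + 4 + 2 + 1.
71^1 ≡ 71 (mod 271)
71^2 ≡ 71^2 = 5041 ≡ 163 (mod 271)
71^4 ≡ 163^2 = 26569 ≡ 11 (mod 271)
71^8 ≡ 11^2 = 121 (mod 271)
71^16 ≡ 121^2 = 14641 ≡ 7 (mod 271)
71^32 ≡ 7^2 = 49 (mod 271)
71^64 ≡ 49^2 = 2401 ≡ 233 (mod 271)
71^128 ≡ 233^2 = 54289 ≡ 89 (mod 271)
71^256 ≡ 89^2 = 7921 ≡ 62 (mod 271)
71^512 ≡ 62^2 = 3844 ≡ 50 (mod 271)
71^1024 ≡ 50^2 = 2500 ≡ 61 (mod 271)
71^2048 ≡ 61^2 = 3721 ≡ 198 (mod 271)
71^3415 = 71^2048 · 71^1024 · 71^256 · 71^64 · 71^16 · 71^4 · 71^2 · 71^1 ≡ 198 · 61 · 62 · 233 · 7 · 11 · 163 · 71 (mod 271).
Accumulate the product:
198 · 61 = 12078 ≡ 154
154 · 62 = 9548 ≡ 63
63 · 233 = 14679 ≡ 45
45 · 7 = 315 ≡ 44
44 · 11 = 484 ≡ 213
213 · 163 = 34719 ≡ 31
31 · 71 = 2201 ≡ 33

33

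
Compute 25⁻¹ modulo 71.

54

Apply the Euclidean algorithm and back-substitute:
71 = 2·25 + 21
25 = 1·21 + 4
21 = 5·4 + 1
4 = 4·1 + 0
gcd(25, 71) = 1, so the inverse exists.
Bézout: 1 = 6·71 − 17·25.
So 25⁻¹ ≡ −17 ≡ 54 (mod 71).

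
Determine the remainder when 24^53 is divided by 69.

24^1 ≡ 24 (mod 69)
24^2 ≡ 24^2 = 576 ≡ 24 (mod 69)
24^4 ≡ 24^2 = 576 ≡ 24 (mod 69)
24^8 ≡ 24^2 = 576 ≡ 24 (mod 69)
24^16 ≡ 24^2 = 576 ≡ 24 (mod 69)
24^32 ≡ 24^2 = 576 ≡ 24 (mod 69)
24^53 = 24^32 · 24^16 · 24^4 · 24^1 ≡ 24 · 24 · 24 · 24 (mod 69).
Accumulate the product:
24 · 24 = 576 ≡ 24
24 · 24 = 576 ≡ 24
24 · 24 = 576 ≡ 24

24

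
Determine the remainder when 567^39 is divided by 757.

181

Compute successive squares:
567^1 ≡ 567 (mod 757)
567^2 ≡ 567^2 = 321489 ≡ 521 (mod 757)
567^4 ≡ 521^2 = 271441 ≡ 435 (mod 757)
567^8 ≡ 435^2 = 189225 ≡ 732 (mod 757)
567^16 ≡ 732^2 = 535824 ≡ 625 (mod 757)
567^32 ≡ 625^2 = 390625 ≡ 13 (mod 757)
567^39 = 567^32 * 567^4 * 567^2 * 567^1 ≡ 13 * 435 * 521 * 567 (mod 757).
Accumulate the product:
13 * 435 = 5655 ≡ 356
356 * 521 = 185476 ≡ 11
11 * 567 = 6237 ≡ 181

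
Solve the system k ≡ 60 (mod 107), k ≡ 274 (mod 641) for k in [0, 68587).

107⁻¹ mod 641: 107*6 ≡ 1 (mod 641), so 107⁻¹ ≡ 6.
k = 60 + 107*((274 − 60)*6 mod 641) = 60 + 107*2 = 274.
Check: 274 mod 107 = 60, 274 mod 641 = 274. ✓

274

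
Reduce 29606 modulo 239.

209

29606 = 123·239 + 209, so 29606 ≡ 209 (mod 239).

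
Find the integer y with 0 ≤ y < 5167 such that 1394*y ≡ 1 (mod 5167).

5167 = 3*1394 + 985
1394 = 1*985 + 409
985 = 2*409 + 167
409 = 2*167 + 75
167 = 2*75 + 17
75 = 4*17 + 7
17 = 2*7 + 3
7 = 2*3 + 1
3 = 3*1 + 0
gcd(1394, 5167) = 1, so the inverse exists.
Back-substitute for 1:
1 = 1*7 − 2*3
  = −2*17 + 5*7
  = 5*75 − 22*17
  = −22*167 + 49*75
  = 49*409 − 120*167
  = −120*985 + 289*409
  = 289*1394 − 409*985
  = −409*5167 + 1516*1394
So 1394⁻¹ ≡ 1516 (mod 5167).

1516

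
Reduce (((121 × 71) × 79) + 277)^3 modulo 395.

121 × 71 = 8591 ≡ 296 (mod 395)
296 × 79 = 23384 ≡ 79 (mod 395)
79 + 277 = 356
(356)^3 ≡ 326 (mod 395)

326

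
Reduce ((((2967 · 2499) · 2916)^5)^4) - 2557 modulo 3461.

2967 · 2499 = 7414533 ≡ 1071 (mod 3461)
1071 · 2916 = 3123036 ≡ 1214 (mod 3461)
(1214)^5 ≡ 1839 (mod 3461)
(1839)^4 ≡ 1157 (mod 3461)
1157 - 2557 = -1400 ≡ 2061 (mod 3461)

2061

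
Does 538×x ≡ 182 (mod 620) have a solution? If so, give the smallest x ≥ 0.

gcd(538, 620) = 2, and 2 | 182, so solutions exist.
Divide through by 2: 269×x ≡ 91 mod 310.
269⁻¹ ≡ 189 (mod 310).
x ≡ 189×91 ≡ 149 (mod 310).
The smallest non-negative solution is x = 149.

149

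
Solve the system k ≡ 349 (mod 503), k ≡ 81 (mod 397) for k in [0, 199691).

187465

503⁻¹ mod 397: 503·206 ≡ 1 (mod 397), so 503⁻¹ ≡ 206.
k = 349 + 503·((81 − 349)·206 mod 397) = 349 + 503·372 = 187465.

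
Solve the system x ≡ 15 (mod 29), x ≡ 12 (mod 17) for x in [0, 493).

29⁻¹ mod 17: 29×10 ≡ 1 (mod 17), so 29⁻¹ ≡ 10.
x = 15 + 29×((12 − 15)×10 mod 17) = 15 + 29×4 = 131.
Check: 131 mod 29 = 15, 131 mod 17 = 12. ✓

131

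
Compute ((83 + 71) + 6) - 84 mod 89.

83 + 71 = 154 ≡ 65 (mod 89)
65 + 6 = 71
71 - 84 = -13 ≡ 76 (mod 89)

76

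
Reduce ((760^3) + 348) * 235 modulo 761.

118

(760)^3 ≡ 760 (mod 761)
760 + 348 = 1108 ≡ 347 (mod 761)
347 * 235 = 81545 ≡ 118 (mod 761)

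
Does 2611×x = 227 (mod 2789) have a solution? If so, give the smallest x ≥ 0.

2302

gcd(2611, 2789) = 1, so a unique solution mod 2789 exists.
2611⁻¹ ≡ 47 (mod 2789).
x ≡ 47×227 ≡ 2302 (mod 2789).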